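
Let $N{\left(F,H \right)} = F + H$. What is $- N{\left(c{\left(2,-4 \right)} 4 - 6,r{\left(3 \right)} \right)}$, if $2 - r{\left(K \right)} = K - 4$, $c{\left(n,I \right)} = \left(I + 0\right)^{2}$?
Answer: $-61$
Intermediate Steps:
$c{\left(n,I \right)} = I^{2}$
$r{\left(K \right)} = 6 - K$ ($r{\left(K \right)} = 2 - \left(K - 4\right) = 2 - \left(-4 + K\right) = 6 - K$)
$- N{\left(c{\left(2,-4 \right)} 4 - 6,r{\left(3 \right)} \right)} = - (\left(\left(-4\right)^{2} \cdot 4 - 6\right) + \left(6 - 3\right)) = - (\left(16 \cdot 4 - 6\right) + \left(6 - 3\right)) = - (\left(64 - 6\right) + 3) = - (58 + 3) = \left(-1\right) 61 = -61$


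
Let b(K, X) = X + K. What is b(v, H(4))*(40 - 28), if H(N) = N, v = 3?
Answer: 84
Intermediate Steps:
b(K, X) = K + X
b(v, H(4))*(40 - 28) = (3 + 4)*(40 - 28) = 7*12 = 84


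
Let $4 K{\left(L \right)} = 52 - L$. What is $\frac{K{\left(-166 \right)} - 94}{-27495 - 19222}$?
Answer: $\frac{79}{93434} \approx 0.00084552$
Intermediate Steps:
$K{\left(L \right)} = 13 - \frac{L}{4}$ ($K{\left(L \right)} = \frac{52 - L}{4} = 13 - \frac{L}{4}$)
$\frac{K{\left(-166 \right)} - 94}{-27495 - 19222} = \frac{\left(13 - - \frac{83}{2}\right) - 94}{-27495 - 19222} = \frac{\left(13 + \frac{83}{2}\right) - 94}{-46717} = \left(\frac{109}{2} - 94\right) \left(- \frac{1}{46717}\right) = \left(- \frac{79}{2}\right) \left(- \frac{1}{46717}\right) = \frac{79}{93434}$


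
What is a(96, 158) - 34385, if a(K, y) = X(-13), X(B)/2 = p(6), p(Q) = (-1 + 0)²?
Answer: -34383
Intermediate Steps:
p(Q) = 1 (p(Q) = (-1)² = 1)
X(B) = 2 (X(B) = 2*1 = 2)
a(K, y) = 2
a(96, 158) - 34385 = 2 - 34385 = -34383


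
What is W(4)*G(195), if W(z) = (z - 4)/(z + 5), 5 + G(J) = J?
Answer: 0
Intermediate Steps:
G(J) = -5 + J
W(z) = (-4 + z)/(5 + z)
W(4)*G(195) = ((-4 + 4)/(5 + 4))*(-5 + 195) = (0/9)*190 = ((⅑)*0)*190 = 0*190 = 0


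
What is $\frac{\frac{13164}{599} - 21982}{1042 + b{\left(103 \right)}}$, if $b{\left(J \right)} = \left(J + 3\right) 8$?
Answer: $- \frac{6577027}{566055} \approx -11.619$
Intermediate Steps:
$b{\left(J \right)} = 24 + 8 J$ ($b{\left(J \right)} = \left(3 + J\right) 8 = 24 + 8 J$)
$\frac{\frac{13164}{599} - 21982}{1042 + b{\left(103 \right)}} = \frac{\frac{13164}{599} - 21982}{1042 + \left(24 + 8 \cdot 103\right)} = \frac{13164 \cdot \frac{1}{599} - 21982}{1042 + \left(24 + 824\right)} = \frac{\frac{13164}{599} - 21982}{1042 + 848} = - \frac{13154054}{599 \cdot 1890} = \left(- \frac{13154054}{599}\right) \frac{1}{1890} = - \frac{6577027}{566055}$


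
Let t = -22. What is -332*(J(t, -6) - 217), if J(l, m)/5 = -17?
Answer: 100264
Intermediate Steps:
J(l, m) = -85 (J(l, m) = 5*(-17) = -85)
-332*(J(t, -6) - 217) = -332*(-85 - 217) = -332*(-302) = 100264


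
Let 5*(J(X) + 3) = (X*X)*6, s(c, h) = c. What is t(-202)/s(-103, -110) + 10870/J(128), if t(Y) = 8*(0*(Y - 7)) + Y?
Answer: 25452428/10123767 ≈ 2.5141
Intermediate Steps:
J(X) = -3 + 6*X²/5 (J(X) = -3 + ((X*X)*6)/5 = -3 + (X²*6)/5 = -3 + (6*X²)/5 = -3 + 6*X²/5)
t(Y) = Y (t(Y) = 8*(0*(-7 + Y)) + Y = 8*0 + Y = 0 + Y = Y)
t(-202)/s(-103, -110) + 10870/J(128) = -202/(-103) + 10870/(-3 + (6/5)*128²) = -202*(-1/103) + 10870/(-3 + (6/5)*16384) = 202/103 + 10870/(-3 + 98304/5) = 202/103 + 10870/(98289/5) = 202/103 + 10870*(5/98289) = 202/103 + 54350/98289 = 25452428/10123767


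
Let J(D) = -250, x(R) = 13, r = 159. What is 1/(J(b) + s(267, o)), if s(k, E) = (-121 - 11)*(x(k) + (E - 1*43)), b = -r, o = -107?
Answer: 1/17834 ≈ 5.6073e-5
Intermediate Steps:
b = -159 (b = -1*159 = -159)
s(k, E) = 3960 - 132*E (s(k, E) = (-121 - 11)*(13 + (E - 1*43)) = -132*(13 + (E - 43)) = -132*(13 + (-43 + E)) = -132*(-30 + E) = 3960 - 132*E)
1/(J(b) + s(267, o)) = 1/(-250 + (3960 - 132*(-107))) = 1/(-250 + (3960 + 14124)) = 1/(-250 + 18084) = 1/17834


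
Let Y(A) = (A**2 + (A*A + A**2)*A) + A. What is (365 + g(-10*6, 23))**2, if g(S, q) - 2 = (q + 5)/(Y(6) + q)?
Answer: 679175721/5041 ≈ 1.3473e+5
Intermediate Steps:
Y(A) = A + A**2 + 2*A**3 (Y(A) = (A**2 + (A**2 + A**2)*A) + A = (A**2 + (2*A**2)*A) + A = (A**2 + 2*A**3) + A = A + A**2 + 2*A**3)
g(S, q) = 2 + (5 + q)/(474 + q) (g(S, q) = 2 + (q + 5)/(6*(1 + 6 + 2*6**2) + q) = 2 + (5 + q)/(6*(1 + 6 + 2*36) + q) = 2 + (5 + q)/(6*(1 + 6 + 72) + q) = 2 + (5 + q)/(6*79 + q) = 2 + (5 + q)/(474 + q))
(365 + g(-10*6, 23))**2 = (365 + (953 + 3*23)/(474 + 23))**2 = (365 + (953 + 69)/497)**2 = (365 + (1/497)*1022)**2 = (365 + 146/71)**2 = (26061/71)**2 = 679175721/5041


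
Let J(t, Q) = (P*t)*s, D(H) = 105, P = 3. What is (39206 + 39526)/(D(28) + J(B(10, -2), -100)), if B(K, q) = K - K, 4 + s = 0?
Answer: 26244/35 ≈ 749.83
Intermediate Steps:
s = -4 (s = -4 + 0 = -4)
B(K, q) = 0
J(t, Q) = -12*t (J(t, Q) = (3*t)*(-4) = -12*t)
(39206 + 39526)/(D(28) + J(B(10, -2), -100)) = (39206 + 39526)/(105 - 12*0) = 78732/(105 + 0) = 78732/105 = 78732*(1/105) = 26244/35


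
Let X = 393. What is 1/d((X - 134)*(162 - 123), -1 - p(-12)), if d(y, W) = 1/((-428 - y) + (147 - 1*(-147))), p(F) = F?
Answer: -10235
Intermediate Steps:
d(y, W) = 1/(-134 - y) (d(y, W) = 1/((-428 - y) + (147 + 147)) = 1/((-428 - y) + 294) = 1/(-134 - y))
1/d((X - 134)*(162 - 123), -1 - p(-12)) = 1/(-1/(134 + (393 - 134)*(162 - 123))) = 1/(-1/(134 + 259*39)) = 1/(-1/(134 + 10101)) = 1/(-1/10235) = -10235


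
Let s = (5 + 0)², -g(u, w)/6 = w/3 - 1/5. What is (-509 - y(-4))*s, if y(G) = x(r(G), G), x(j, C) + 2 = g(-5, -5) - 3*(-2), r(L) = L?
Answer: -13105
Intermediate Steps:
g(u, w) = 6/5 - 2*w (g(u, w) = -6*(w/3 - 1/5) = -6*(w*(⅓) - 1*⅕) = -6*(w/3 - ⅕) = -6*(-⅕ + w/3) = 6/5 - 2*w)
x(j, C) = 76/5 (x(j, C) = -2 + ((6/5 - 2*(-5)) - 3*(-2)) = -2 + ((6/5 + 10) + 6) = -2 + (56/5 + 6) = -2 + 86/5 = 76/5)
y(G) = 76/5
s = 25 (s = 5² = 25)
(-509 - y(-4))*s = (-509 - 1*76/5)*25 = (-509 - 76/5)*25 = -2621/5*25 = -13105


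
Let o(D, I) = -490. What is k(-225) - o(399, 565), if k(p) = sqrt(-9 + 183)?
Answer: 490 + sqrt(174) ≈ 503.19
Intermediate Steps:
k(p) = sqrt(174)
k(-225) - o(399, 565) = sqrt(174) - 1*(-490) = sqrt(174) + 490 = 490 + sqrt(174)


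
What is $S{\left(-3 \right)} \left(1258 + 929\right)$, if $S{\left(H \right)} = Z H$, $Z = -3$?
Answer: $19683$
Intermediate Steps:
$S{\left(H \right)} = - 3 H$
$S{\left(-3 \right)} \left(1258 + 929\right) = \left(-3\right) \left(-3\right) \left(1258 + 929\right) = 9 \cdot 2187 = 19683$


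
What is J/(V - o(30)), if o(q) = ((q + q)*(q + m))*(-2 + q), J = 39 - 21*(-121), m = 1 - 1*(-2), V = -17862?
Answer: -430/12217 ≈ -0.035197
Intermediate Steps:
m = 3 (m = 1 + 2 = 3)
J = 2580 (J = 39 + 2541 = 2580)
o(q) = 2*q*(-2 + q)*(3 + q) (o(q) = ((q + q)*(q + 3))*(-2 + q) = ((2*q)*(3 + q))*(-2 + q) = (2*q*(3 + q))*(-2 + q) = 2*q*(-2 + q)*(3 + q))
J/(V - o(30)) = 2580/(-17862 - 2*30*(-6 + 30 + 30²)) = 2580/(-17862 - 2*30*(-6 + 30 + 900)) = 2580/(-17862 - 2*30*924) = 2580/(-17862 - 1*55440) = 2580/(-17862 - 55440) = 2580/(-73302) = 2580*(-1/73302) = -430/12217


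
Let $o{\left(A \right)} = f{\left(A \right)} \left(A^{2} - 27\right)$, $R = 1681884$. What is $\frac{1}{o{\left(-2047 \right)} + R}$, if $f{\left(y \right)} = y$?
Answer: $- \frac{1}{8575620670} \approx -1.1661 \cdot 10^{-10}$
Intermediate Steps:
$o{\left(A \right)} = A \left(-27 + A^{2}\right)$ ($o{\left(A \right)} = A \left(A^{2} - 27\right) = A \left(-27 + A^{2}\right)$)
$\frac{1}{o{\left(-2047 \right)} + R} = \frac{1}{- 2047 \left(-27 + \left(-2047\right)^{2}\right) + 1681884} = \frac{1}{- 2047 \left(-27 + 4190209\right) + 1681884} = \frac{1}{\left(-2047\right) 4190182 + 1681884} = \frac{1}{-8577302554 + 1681884} = \frac{1}{-8575620670} = - \frac{1}{8575620670}$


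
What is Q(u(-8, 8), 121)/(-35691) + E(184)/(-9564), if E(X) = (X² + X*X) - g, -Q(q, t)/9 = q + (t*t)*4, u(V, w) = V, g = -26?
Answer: 437104883/56891454 ≈ 7.6831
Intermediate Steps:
Q(q, t) = -36*t² - 9*q (Q(q, t) = -9*(q + (t*t)*4) = -9*(q + t²*4) = -9*(q + 4*t²) = -36*t² - 9*q)
E(X) = 26 + 2*X² (E(X) = (X² + X*X) - 1*(-26) = (X² + X²) + 26 = 2*X² + 26 = 26 + 2*X²)
Q(u(-8, 8), 121)/(-35691) + E(184)/(-9564) = (-36*121² - 9*(-8))/(-35691) + (26 + 2*184²)/(-9564) = (-36*14641 + 72)*(-1/35691) + (26 + 2*33856)*(-1/9564) = (-527076 + 72)*(-1/35691) + (26 + 67712)*(-1/9564) = -527004*(-1/35691) + 67738*(-1/9564) = 175668/11897 - 33869/4782 = 437104883/56891454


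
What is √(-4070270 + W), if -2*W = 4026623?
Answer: 3*I*√2703814/2 ≈ 2466.5*I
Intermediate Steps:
W = -4026623/2 (W = -½*4026623 = -4026623/2 ≈ -2.0133e+6)
√(-4070270 + W) = √(-4070270 - 4026623/2) = √(-12167163/2) = 3*I*√2703814/2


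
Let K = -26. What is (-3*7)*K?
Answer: 546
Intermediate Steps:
(-3*7)*K = -3*7*(-26) = -21*(-26) = 546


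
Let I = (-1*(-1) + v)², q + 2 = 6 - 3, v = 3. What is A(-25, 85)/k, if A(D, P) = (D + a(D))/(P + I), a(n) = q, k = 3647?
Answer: -24/368347 ≈ -6.5156e-5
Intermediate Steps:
q = 1 (q = -2 + (6 - 3) = -2 + 3 = 1)
a(n) = 1
I = 16 (I = (-1*(-1) + 3)² = (1 + 3)² = 4² = 16)
A(D, P) = (1 + D)/(16 + P) (A(D, P) = (D + 1)/(P + 16) = (1 + D)/(16 + P))
A(-25, 85)/k = ((1 - 25)/(16 + 85))/3647 = (-24/101)*(1/3647) = ((1/101)*(-24))*(1/3647) = -24/101*1/3647 = -24/368347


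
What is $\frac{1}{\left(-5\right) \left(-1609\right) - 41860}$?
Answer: $- \frac{1}{33815} \approx -2.9573 \cdot 10^{-5}$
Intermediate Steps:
$\frac{1}{\left(-5\right) \left(-1609\right) - 41860} = \frac{1}{8045 - 41860} = \frac{1}{-33815} = - \frac{1}{33815}$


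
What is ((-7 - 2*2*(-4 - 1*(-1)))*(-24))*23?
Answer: -2760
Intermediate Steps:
((-7 - 2*2*(-4 - 1*(-1)))*(-24))*23 = ((-7 - 4*(-4 + 1))*(-24))*23 = ((-7 - 4*(-3))*(-24))*23 = ((-7 - 1*(-12))*(-24))*23 = ((-7 + 12)*(-24))*23 = (5*(-24))*23 = -120*23 = -2760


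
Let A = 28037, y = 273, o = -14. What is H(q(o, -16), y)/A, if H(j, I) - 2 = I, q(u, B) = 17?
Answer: 275/28037 ≈ 0.0098085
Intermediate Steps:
H(j, I) = 2 + I
H(q(o, -16), y)/A = (2 + 273)/28037 = 275*(1/28037) = 275/28037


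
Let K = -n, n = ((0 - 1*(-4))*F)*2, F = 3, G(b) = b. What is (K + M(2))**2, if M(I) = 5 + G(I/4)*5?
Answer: 1089/4 ≈ 272.25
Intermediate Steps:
M(I) = 5 + 5*I/4 (M(I) = 5 + (I/4)*5 = 5 + 5*I/4)
n = 24 (n = ((0 - 1*(-4))*3)*2 = ((0 + 4)*3)*2 = (4*3)*2 = 12*2 = 24)
K = -24 (K = -1*24 = -24)
(K + M(2))**2 = (-24 + (5 + (5/4)*2))**2 = (-24 + (5 + 5/2))**2 = (-24 + 15/2)**2 = (-33/2)**2 = 1089/4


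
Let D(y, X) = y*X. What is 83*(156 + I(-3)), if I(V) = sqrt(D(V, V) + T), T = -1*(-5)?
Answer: 12948 + 83*sqrt(14) ≈ 13259.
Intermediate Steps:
D(y, X) = X*y
T = 5
I(V) = sqrt(5 + V**2) (I(V) = sqrt(V*V + 5) = sqrt(V**2 + 5) = sqrt(5 + V**2))
83*(156 + I(-3)) = 83*(156 + sqrt(5 + (-3)**2)) = 83*(156 + sqrt(5 + 9)) = 83*(156 + sqrt(14)) = 12948 + 83*sqrt(14)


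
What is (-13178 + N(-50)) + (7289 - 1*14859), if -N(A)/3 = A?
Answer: -20598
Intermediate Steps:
N(A) = -3*A
(-13178 + N(-50)) + (7289 - 1*14859) = (-13178 - 3*(-50)) + (7289 - 1*14859) = (-13178 + 150) + (7289 - 14859) = -13028 - 7570 = -20598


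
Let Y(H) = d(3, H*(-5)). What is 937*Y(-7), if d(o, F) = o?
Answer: 2811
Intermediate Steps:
Y(H) = 3
937*Y(-7) = 937*3 = 2811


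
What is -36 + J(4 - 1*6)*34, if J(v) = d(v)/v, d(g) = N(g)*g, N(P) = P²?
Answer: 100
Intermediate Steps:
d(g) = g³ (d(g) = g²*g = g³)
J(v) = v² (J(v) = v³/v = v²)
-36 + J(4 - 1*6)*34 = -36 + (4 - 1*6)²*34 = -36 + (4 - 6)²*34 = -36 + (-2)²*34 = -36 + 4*34 = -36 + 136 = 100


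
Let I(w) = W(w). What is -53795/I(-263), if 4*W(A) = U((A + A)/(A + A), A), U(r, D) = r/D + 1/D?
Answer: 28296170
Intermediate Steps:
U(r, D) = 1/D + r/D (U(r, D) = r/D + 1/D = 1/D + r/D)
W(A) = 1/(2*A) (W(A) = ((1 + (A + A)/(A + A))/A)/4 = ((1 + (2*A)/((2*A)))/A)/4 = ((1 + (2*A)*(1/(2*A)))/A)/4 = ((1 + 1)/A)/4 = (2/A)/4 = 1/(2*A))
I(w) = 1/(2*w)
-53795/I(-263) = -53795/((½)/(-263)) = -53795/((½)*(-1/263)) = -53795/(-1/526) = -53795*(-526) = 28296170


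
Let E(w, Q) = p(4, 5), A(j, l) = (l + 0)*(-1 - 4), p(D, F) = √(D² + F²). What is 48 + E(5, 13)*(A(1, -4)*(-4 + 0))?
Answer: 48 - 80*√41 ≈ -464.25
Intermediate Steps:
A(j, l) = -5*l (A(j, l) = l*(-5) = -5*l)
E(w, Q) = √41 (E(w, Q) = √(4² + 5²) = √(16 + 25) = √41)
48 + E(5, 13)*(A(1, -4)*(-4 + 0)) = 48 + √41*((-5*(-4))*(-4 + 0)) = 48 + √41*(20*(-4)) = 48 + √41*(-80) = 48 - 80*√41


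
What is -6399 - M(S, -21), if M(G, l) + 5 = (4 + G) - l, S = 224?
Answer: -6643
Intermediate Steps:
M(G, l) = -1 + G - l (M(G, l) = -5 + ((4 + G) - l) = -5 + (4 + G - l) = -1 + G - l)
-6399 - M(S, -21) = -6399 - (-1 + 224 - 1*(-21)) = -6399 - (-1 + 224 + 21) = -6399 - 1*244 = -6399 - 244 = -6643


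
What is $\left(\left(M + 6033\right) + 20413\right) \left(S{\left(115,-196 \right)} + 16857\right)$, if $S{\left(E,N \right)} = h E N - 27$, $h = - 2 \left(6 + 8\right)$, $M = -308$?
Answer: $16936117100$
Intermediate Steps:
$h = -28$ ($h = \left(-2\right) 14 = -28$)
$S{\left(E,N \right)} = -27 - 28 E N$ ($S{\left(E,N \right)} = - 28 E N - 27 = -27 - 28 E N$)
$\left(\left(M + 6033\right) + 20413\right) \left(S{\left(115,-196 \right)} + 16857\right) = \left(\left(-308 + 6033\right) + 20413\right) \left(\left(-27 - 3220 \left(-196\right)\right) + 16857\right) = \left(5725 + 20413\right) \left(\left(-27 + 631120\right) + 16857\right) = 26138 \left(631093 + 16857\right) = 26138 \cdot 647950 = 16936117100$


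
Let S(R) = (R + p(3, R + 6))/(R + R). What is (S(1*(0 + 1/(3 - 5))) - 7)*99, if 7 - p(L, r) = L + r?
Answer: -495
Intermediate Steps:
p(L, r) = 7 - L - r (p(L, r) = 7 - (L + r) = 7 + (-L - r) = 7 - L - r)
S(R) = -1/R (S(R) = (R + (7 - 1*3 - (R + 6)))/(R + R) = (R + (7 - 3 - (6 + R)))/((2*R)) = (R + (7 - 3 + (-6 - R)))*(1/(2*R)) = (R + (-2 - R))*(1/(2*R)) = -1/R)
(S(1*(0 + 1/(3 - 5))) - 7)*99 = (-1/(1*(0 + 1/(3 - 5))) - 7)*99 = (-1/(1*(0 + 1/(-2))) - 7)*99 = (-1/(1*(0 - ½)) - 7)*99 = (-1/(1*(-½)) - 7)*99 = (-1/(-½) - 7)*99 = (-1*(-2) - 7)*99 = (2 - 7)*99 = -5*99 = -495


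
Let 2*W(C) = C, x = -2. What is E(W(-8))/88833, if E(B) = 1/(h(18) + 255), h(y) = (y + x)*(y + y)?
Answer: 1/73820223 ≈ 1.3546e-8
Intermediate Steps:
W(C) = C/2
h(y) = 2*y*(-2 + y) (h(y) = (y - 2)*(y + y) = (-2 + y)*(2*y) = 2*y*(-2 + y))
E(B) = 1/831 (E(B) = 1/(2*18*(-2 + 18) + 255) = 1/(2*18*16 + 255) = 1/(576 + 255) = 1/831)
E(W(-8))/88833 = (1/831)/88833 = (1/831)*(1/88833) = 1/73820223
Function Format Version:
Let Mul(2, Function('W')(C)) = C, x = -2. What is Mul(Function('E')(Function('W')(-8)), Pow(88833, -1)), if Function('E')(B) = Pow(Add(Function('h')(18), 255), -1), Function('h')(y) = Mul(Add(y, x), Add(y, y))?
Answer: Rational(1, 73820223) ≈ 1.3546e-8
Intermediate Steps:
Function('W')(C) = Mul(Rational(1, 2), C)
Function('h')(y) = Mul(2, y, Add(-2, y)) (Function('h')(y) = Mul(Add(y, -2), Add(y, y)) = Mul(Add(-2, y), Mul(2, y)) = Mul(2, y, Add(-2, y)))
Function('E')(B) = Rational(1, 831) (Function('E')(B) = Pow(Add(Mul(2, 18, Add(-2, 18)), 255), -1) = Pow(Add(Mul(2, 18, 16), 255), -1) = Pow(Add(576, 255), -1) = Pow(831, -1) = Rational(1, 831))
Mul(Function('E')(Function('W')(-8)), Pow(88833, -1)) = Mul(Rational(1, 831), Pow(88833, -1)) = Mul(Rational(1, 831), Rational(1, 88833)) = Rational(1, 73820223)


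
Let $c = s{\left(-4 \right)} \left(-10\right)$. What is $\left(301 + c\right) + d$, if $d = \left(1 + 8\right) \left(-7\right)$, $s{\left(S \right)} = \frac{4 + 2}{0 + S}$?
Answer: $253$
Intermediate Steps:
$s{\left(S \right)} = \frac{6}{S}$
$d = -63$ ($d = 9 \left(-7\right) = -63$)
$c = 15$ ($c = \frac{6}{-4} \left(-10\right) = 6 \left(- \frac{1}{4}\right) \left(-10\right) = \left(- \frac{3}{2}\right) \left(-10\right) = 15$)
$\left(301 + c\right) + d = \left(301 + 15\right) - 63 = 316 - 63 = 253$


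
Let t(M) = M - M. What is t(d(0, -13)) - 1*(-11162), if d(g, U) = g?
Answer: 11162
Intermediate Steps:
t(M) = 0
t(d(0, -13)) - 1*(-11162) = 0 - 1*(-11162) = 0 + 11162 = 11162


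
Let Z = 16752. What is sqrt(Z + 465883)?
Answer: sqrt(482635) ≈ 694.72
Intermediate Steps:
sqrt(Z + 465883) = sqrt(16752 + 465883) = sqrt(482635)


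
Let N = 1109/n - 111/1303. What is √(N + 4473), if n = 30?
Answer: √6891225627030/39090 ≈ 67.156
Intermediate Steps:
N = 1441697/39090 (N = 1109/30 - 111/1303 = 1441697/39090 ≈ 36.881)
√(N + 4473) = √(1441697/39090 + 4473) = √(176291267/39090) = √6891225627030/39090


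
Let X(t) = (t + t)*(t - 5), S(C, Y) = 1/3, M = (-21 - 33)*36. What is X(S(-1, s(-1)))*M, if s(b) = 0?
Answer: 6048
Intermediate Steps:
M = -1944 (M = -54*36 = -1944)
S(C, Y) = ⅓
X(t) = 2*t*(-5 + t) (X(t) = (2*t)*(-5 + t) = 2*t*(-5 + t))
X(S(-1, s(-1)))*M = (2*(⅓)*(-5 + ⅓))*(-1944) = (2*(⅓)*(-14/3))*(-1944) = -28/9*(-1944) = 6048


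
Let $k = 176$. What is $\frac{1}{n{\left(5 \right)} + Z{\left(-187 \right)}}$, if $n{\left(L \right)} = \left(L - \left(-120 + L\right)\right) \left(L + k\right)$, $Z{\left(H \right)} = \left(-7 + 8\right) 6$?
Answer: $\frac{1}{21726} \approx 4.6028 \cdot 10^{-5}$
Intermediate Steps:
$Z{\left(H \right)} = 6$ ($Z{\left(H \right)} = 1 \cdot 6 = 6$)
$n{\left(L \right)} = 21120 + 120 L$ ($n{\left(L \right)} = \left(L - \left(-120 + L\right)\right) \left(L + 176\right) = 120 \left(176 + L\right) = 21120 + 120 L$)
$\frac{1}{n{\left(5 \right)} + Z{\left(-187 \right)}} = \frac{1}{\left(21120 + 120 \cdot 5\right) + 6} = \frac{1}{\left(21120 + 600\right) + 6} = \frac{1}{21720 + 6} = \frac{1}{21726}$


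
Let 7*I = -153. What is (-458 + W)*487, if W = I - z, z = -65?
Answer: -1414248/7 ≈ -2.0204e+5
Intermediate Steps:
I = -153/7 (I = (⅐)*(-153) = -153/7 ≈ -21.857)
W = 302/7 (W = -153/7 - 1*(-65) = -153/7 + 65 = 302/7 ≈ 43.143)
(-458 + W)*487 = (-458 + 302/7)*487 = -2904/7*487 = -1414248/7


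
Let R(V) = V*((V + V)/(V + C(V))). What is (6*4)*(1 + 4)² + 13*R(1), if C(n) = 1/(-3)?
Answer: 639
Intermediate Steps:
C(n) = -⅓
R(V) = 2*V²/(-⅓ + V) (R(V) = V*((V + V)/(V - ⅓)) = V*((2*V)/(-⅓ + V)) = V*(2*V/(-⅓ + V)) = 2*V²/(-⅓ + V))
(6*4)*(1 + 4)² + 13*R(1) = (6*4)*(1 + 4)² + 13*(6*1²/(-1 + 3*1)) = 24*5² + 13*(6*1/(-1 + 3)) = 24*25 + 13*(6*1/2) = 600 + 13*(6*1*(½)) = 600 + 13*3 = 600 + 39 = 639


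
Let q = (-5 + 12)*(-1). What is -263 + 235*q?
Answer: -1908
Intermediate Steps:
q = -7 (q = 7*(-1) = -7)
-263 + 235*q = -263 + 235*(-7) = -263 - 1645 = -1908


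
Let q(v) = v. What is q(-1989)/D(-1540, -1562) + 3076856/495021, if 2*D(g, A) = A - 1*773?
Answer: 9153652298/1155874035 ≈ 7.9193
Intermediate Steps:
D(g, A) = -773/2 + A/2 (D(g, A) = (A - 1*773)/2 = (A - 773)/2 = (-773 + A)/2 = -773/2 + A/2)
q(-1989)/D(-1540, -1562) + 3076856/495021 = -1989/(-773/2 + (½)*(-1562)) + 3076856/495021 = -1989/(-773/2 - 781) + 3076856*(1/495021) = -1989/(-2335/2) + 3076856/495021 = -1989*(-2/2335) + 3076856/495021 = 3978/2335 + 3076856/495021 = 9153652298/1155874035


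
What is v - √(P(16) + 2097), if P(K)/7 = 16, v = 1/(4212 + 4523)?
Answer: -410544/8735 ≈ -47.000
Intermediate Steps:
v = 1/8735 ≈ 0.00011448
P(K) = 112 (P(K) = 7*16 = 112)
v - √(P(16) + 2097) = 1/8735 - √(112 + 2097) = 1/8735 - √2209 = 1/8735 - 1*47 = 1/8735 - 47 = -410544/8735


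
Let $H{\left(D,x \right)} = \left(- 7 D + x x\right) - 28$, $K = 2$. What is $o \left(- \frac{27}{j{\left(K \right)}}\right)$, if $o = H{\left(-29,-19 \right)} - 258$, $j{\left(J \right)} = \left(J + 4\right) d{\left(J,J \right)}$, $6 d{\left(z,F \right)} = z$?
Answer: $-3753$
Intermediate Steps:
$d{\left(z,F \right)} = \frac{z}{6}$
$H{\left(D,x \right)} = -28 + x^{2} - 7 D$ ($H{\left(D,x \right)} = \left(- 7 D + x^{2}\right) - 28 = \left(x^{2} - 7 D\right) - 28 = -28 + x^{2} - 7 D$)
$j{\left(J \right)} = \frac{J \left(4 + J\right)}{6}$ ($j{\left(J \right)} = \left(J + 4\right) \frac{J}{6} = \left(4 + J\right) \frac{J}{6} = \frac{J \left(4 + J\right)}{6}$)
$o = 278$ ($o = \left(-28 + \left(-19\right)^{2} - -203\right) - 258 = \left(-28 + 361 + 203\right) - 258 = 536 - 258 = 278$)
$o \left(- \frac{27}{j{\left(K \right)}}\right) = 278 \left(- \frac{27}{\frac{1}{6} \cdot 2 \left(4 + 2\right)}\right) = 278 \left(- \frac{27}{\frac{1}{6} \cdot 2 \cdot 6}\right) = 278 \left(- \frac{27}{2}\right) = -3753$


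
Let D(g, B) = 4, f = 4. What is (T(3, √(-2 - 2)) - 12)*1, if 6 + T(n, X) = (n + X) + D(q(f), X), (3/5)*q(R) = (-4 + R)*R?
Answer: -11 + 2*I ≈ -11.0 + 2.0*I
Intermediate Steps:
q(R) = 5*R*(-4 + R)/3 (q(R) = 5*((-4 + R)*R)/3 = 5*(R*(-4 + R))/3 = 5*R*(-4 + R)/3)
T(n, X) = -2 + X + n (T(n, X) = -6 + ((n + X) + 4) = -6 + ((X + n) + 4) = -6 + (4 + X + n) = -2 + X + n)
(T(3, √(-2 - 2)) - 12)*1 = ((-2 + √(-2 - 2) + 3) - 12)*1 = ((-2 + √(-4) + 3) - 12)*1 = ((-2 + 2*I + 3) - 12)*1 = ((1 + 2*I) - 12)*1 = (-11 + 2*I)*1 = -11 + 2*I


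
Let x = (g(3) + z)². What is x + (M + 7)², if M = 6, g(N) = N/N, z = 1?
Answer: 173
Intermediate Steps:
g(N) = 1
x = 4 (x = (1 + 1)² = 2² = 4)
x + (M + 7)² = 4 + (6 + 7)² = 4 + 13² = 4 + 169 = 173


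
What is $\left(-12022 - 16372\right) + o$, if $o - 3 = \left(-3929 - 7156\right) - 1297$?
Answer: $-40773$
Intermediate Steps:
$o = -12379$ ($o = 3 - 12382 = -12379$)
$\left(-12022 - 16372\right) + o = \left(-12022 - 16372\right) - 12379 = -28394 - 12379 = -40773$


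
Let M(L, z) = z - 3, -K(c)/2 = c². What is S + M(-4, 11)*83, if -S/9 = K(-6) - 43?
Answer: 1699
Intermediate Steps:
K(c) = -2*c²
M(L, z) = -3 + z
S = 1035 (S = -9*(-2*(-6)² - 43) = -9*(-2*36 - 43) = -9*(-72 - 43) = -9*(-115) = 1035)
S + M(-4, 11)*83 = 1035 + (-3 + 11)*83 = 1035 + 8*83 = 1035 + 664 = 1699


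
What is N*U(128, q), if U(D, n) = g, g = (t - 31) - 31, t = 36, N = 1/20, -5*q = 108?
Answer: -13/10 ≈ -1.3000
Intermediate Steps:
q = -108/5 (q = -⅕*108 = -108/5 ≈ -21.600)
N = 1/20 ≈ 0.050000
g = -26 (g = (36 - 31) - 31 = 5 - 31 = -26)
U(D, n) = -26
N*U(128, q) = (1/20)*(-26) = -13/10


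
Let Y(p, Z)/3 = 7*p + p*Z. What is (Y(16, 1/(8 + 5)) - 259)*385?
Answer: 403865/13 ≈ 31067.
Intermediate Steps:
Y(p, Z) = 21*p + 3*Z*p (Y(p, Z) = 3*(7*p + p*Z) = 3*(7*p + Z*p) = 21*p + 3*Z*p)
(Y(16, 1/(8 + 5)) - 259)*385 = (3*16*(7 + 1/(8 + 5)) - 259)*385 = (3*16*(7 + 1/13) - 259)*385 = (3*16*(92/13) - 259)*385 = (4416/13 - 259)*385 = (1049/13)*385 = 403865/13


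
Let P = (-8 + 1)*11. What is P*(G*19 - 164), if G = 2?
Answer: 9702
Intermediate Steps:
P = -77 (P = -7*11 = -77)
P*(G*19 - 164) = -77*(2*19 - 164) = -77*(38 - 164) = -77*(-126) = 9702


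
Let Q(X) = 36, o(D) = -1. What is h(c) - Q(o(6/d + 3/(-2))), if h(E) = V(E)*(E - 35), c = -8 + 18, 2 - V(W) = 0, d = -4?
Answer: -86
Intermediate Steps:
V(W) = 2 (V(W) = 2 - 1*0 = 2 + 0 = 2)
c = 10
h(E) = -70 + 2*E (h(E) = 2*(E - 35) = 2*(-35 + E) = -70 + 2*E)
h(c) - Q(o(6/d + 3/(-2))) = (-70 + 2*10) - 1*36 = (-70 + 20) - 36 = -50 - 36 = -86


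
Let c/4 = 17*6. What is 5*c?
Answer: 2040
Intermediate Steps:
c = 408 (c = 4*(17*6) = 4*102 = 408)
5*c = 5*408 = 2040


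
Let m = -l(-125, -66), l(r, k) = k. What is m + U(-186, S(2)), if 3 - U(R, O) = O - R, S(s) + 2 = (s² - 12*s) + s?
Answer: -97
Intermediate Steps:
S(s) = -2 + s² - 11*s (S(s) = -2 + ((s² - 12*s) + s) = -2 + (s² - 11*s) = -2 + s² - 11*s)
U(R, O) = 3 + R - O (U(R, O) = 3 - (O - R) = 3 + (R - O) = 3 + R - O)
m = 66 (m = -1*(-66) = 66)
m + U(-186, S(2)) = 66 + (3 - 186 - (-2 + 2² - 11*2)) = 66 + (3 - 186 - (-2 + 4 - 22)) = 66 + (3 - 186 - 1*(-20)) = 66 + (3 - 186 + 20) = 66 - 163 = -97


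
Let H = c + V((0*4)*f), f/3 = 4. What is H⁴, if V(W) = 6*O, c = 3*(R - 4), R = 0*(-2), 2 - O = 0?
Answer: 0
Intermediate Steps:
f = 12 (f = 3*4 = 12)
O = 2 (O = 2 - 1*0 = 2 + 0 = 2)
R = 0
c = -12 (c = 3*(0 - 4) = 3*(-4) = -12)
V(W) = 12 (V(W) = 6*2 = 12)
H = 0 (H = -12 + 12 = 0)
H⁴ = 0⁴ = 0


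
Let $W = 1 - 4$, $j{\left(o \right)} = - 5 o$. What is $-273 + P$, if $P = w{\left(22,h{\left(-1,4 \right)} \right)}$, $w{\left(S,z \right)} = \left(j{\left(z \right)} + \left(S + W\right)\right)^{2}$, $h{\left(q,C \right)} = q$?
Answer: $303$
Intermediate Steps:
$W = -3$ ($W = 1 - 4 = -3$)
$w{\left(S,z \right)} = \left(-3 + S - 5 z\right)^{2}$ ($w{\left(S,z \right)} = \left(- 5 z + \left(S - 3\right)\right)^{2} = \left(- 5 z + \left(-3 + S\right)\right)^{2} = \left(-3 + S - 5 z\right)^{2}$)
$P = 576$ ($P = \left(3 - 22 + 5 \left(-1\right)\right)^{2} = \left(3 - 22 - 5\right)^{2} = \left(-24\right)^{2} = 576$)
$-273 + P = -273 + 576 = 303$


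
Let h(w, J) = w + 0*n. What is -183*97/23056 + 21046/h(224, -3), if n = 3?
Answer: 7519693/80696 ≈ 93.185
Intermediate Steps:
h(w, J) = w (h(w, J) = w + 0*3 = w + 0 = w)
-183*97/23056 + 21046/h(224, -3) = -183*97/23056 + 21046/224 = -17751*1/23056 + 21046*(1/224) = -17751/23056 + 10523/112 = 7519693/80696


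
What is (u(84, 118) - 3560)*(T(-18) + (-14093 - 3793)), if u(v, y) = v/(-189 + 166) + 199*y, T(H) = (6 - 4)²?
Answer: -8192137604/23 ≈ -3.5618e+8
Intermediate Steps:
T(H) = 4 (T(H) = 2² = 4)
u(v, y) = 199*y - v/23 (u(v, y) = v/(-23) + 199*y = -v/23 + 199*y = 199*y - v/23)
(u(84, 118) - 3560)*(T(-18) + (-14093 - 3793)) = ((199*118 - 1/23*84) - 3560)*(4 + (-14093 - 3793)) = ((23482 - 84/23) - 3560)*(4 - 17886) = (540002/23 - 3560)*(-17882) = (458122/23)*(-17882) = -8192137604/23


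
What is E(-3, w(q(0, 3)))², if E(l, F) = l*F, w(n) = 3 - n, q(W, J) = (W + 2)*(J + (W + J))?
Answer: 729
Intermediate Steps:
q(W, J) = (2 + W)*(W + 2*J) (q(W, J) = (2 + W)*(J + (J + W)) = (2 + W)*(W + 2*J))
E(l, F) = F*l
E(-3, w(q(0, 3)))² = ((3 - (0² + 2*0 + 4*3 + 2*3*0))*(-3))² = ((3 - (0 + 0 + 12 + 0))*(-3))² = ((3 - 1*12)*(-3))² = ((3 - 12)*(-3))² = (-9*(-3))² = 27² = 729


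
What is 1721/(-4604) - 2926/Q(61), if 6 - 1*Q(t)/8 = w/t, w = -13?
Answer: -25842738/436229 ≈ -59.241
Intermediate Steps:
Q(t) = 48 + 104/t (Q(t) = 48 - (-104)/t = 48 + 104/t)
1721/(-4604) - 2926/Q(61) = 1721/(-4604) - 2926/(48 + 104/61) = 1721*(-1/4604) - 2926/(48 + 104*(1/61)) = -1721/4604 - 2926/(48 + 104/61) = -1721/4604 - 2926/3032/61 = -1721/4604 - 2926*61/3032 = -1721/4604 - 89243/1516 = -25842738/436229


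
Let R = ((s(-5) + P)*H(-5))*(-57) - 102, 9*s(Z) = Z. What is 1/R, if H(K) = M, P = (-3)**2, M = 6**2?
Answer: -1/17430 ≈ -5.7372e-5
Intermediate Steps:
M = 36
P = 9
s(Z) = Z/9
H(K) = 36
R = -17430 (R = (((1/9)*(-5) + 9)*36)*(-57) - 102 = ((-5/9 + 9)*36)*(-57) - 102 = ((76/9)*36)*(-57) - 102 = 304*(-57) - 102 = -17328 - 102 = -17430)
1/R = 1/(-17430) = -1/17430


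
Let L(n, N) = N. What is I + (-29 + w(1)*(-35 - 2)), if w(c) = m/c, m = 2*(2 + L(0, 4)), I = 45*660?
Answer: 29227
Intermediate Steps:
I = 29700
m = 12 (m = 2*(2 + 4) = 2*6 = 12)
w(c) = 12/c
I + (-29 + w(1)*(-35 - 2)) = 29700 + (-29 + (12/1)*(-35 - 2)) = 29700 + (-29 + (12*1)*(-37)) = 29700 + (-29 + 12*(-37)) = 29700 + (-29 - 444) = 29700 - 473 = 29227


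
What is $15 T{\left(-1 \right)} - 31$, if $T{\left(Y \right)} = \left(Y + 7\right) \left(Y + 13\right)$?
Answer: $1049$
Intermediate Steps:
$T{\left(Y \right)} = \left(7 + Y\right) \left(13 + Y\right)$
$15 T{\left(-1 \right)} - 31 = 15 \left(91 + \left(-1\right)^{2} + 20 \left(-1\right)\right) - 31 = 15 \left(91 + 1 - 20\right) - 31 = 15 \cdot 72 - 31 = 1080 - 31 = 1049$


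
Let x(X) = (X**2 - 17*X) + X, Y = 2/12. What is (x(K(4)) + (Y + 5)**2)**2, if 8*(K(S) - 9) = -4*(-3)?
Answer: 312481/324 ≈ 964.45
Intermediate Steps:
Y = 1/6 (Y = 2*(1/12) = 1/6 ≈ 0.16667)
K(S) = 21/2 (K(S) = 9 + (-4*(-3))/8 = 9 + (1/8)*12 = 9 + 3/2 = 21/2)
x(X) = X**2 - 16*X
(x(K(4)) + (Y + 5)**2)**2 = (21*(-16 + 21/2)/2 + (1/6 + 5)**2)**2 = ((21/2)*(-11/2) + (31/6)**2)**2 = (-231/4 + 961/36)**2 = (-559/18)**2 = 312481/324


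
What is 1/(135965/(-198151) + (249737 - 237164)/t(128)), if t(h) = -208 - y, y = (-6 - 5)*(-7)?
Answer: -990755/44387764 ≈ -0.022320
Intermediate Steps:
y = 77 (y = -11*(-7) = 77)
t(h) = -285 (t(h) = -208 - 1*77 = -208 - 77 = -285)
1/(135965/(-198151) + (249737 - 237164)/t(128)) = 1/(135965/(-198151) + (249737 - 237164)/(-285)) = 1/(135965*(-1/198151) + 12573*(-1/285)) = 1/(-135965/198151 - 4191/95) = 1/(-44387764/990755) = -990755/44387764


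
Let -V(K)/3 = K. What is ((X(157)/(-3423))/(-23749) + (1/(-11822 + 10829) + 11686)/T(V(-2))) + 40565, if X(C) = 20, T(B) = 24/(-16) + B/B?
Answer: 462628021398079/26907925737 ≈ 17193.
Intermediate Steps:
V(K) = -3*K
T(B) = -½ (T(B) = 24*(-1/16) + 1 = -3/2 + 1 = -½)
((X(157)/(-3423))/(-23749) + (1/(-11822 + 10829) + 11686)/T(V(-2))) + 40565 = ((20/(-3423))/(-23749) + (1/(-11822 + 10829) + 11686)/(-½)) + 40565 = ((20*(-1/3423))*(-1/23749) + (1/(-993) + 11686)*(-2)) + 40565 = (-20/3423*(-1/23749) + (-1/993 + 11686)*(-2)) + 40565 = (20/81292827 + (11604197/993)*(-2)) + 40565 = (20/81292827 - 23208394/993) + 40565 = -628891986123326/26907925737 + 40565 = 462628021398079/26907925737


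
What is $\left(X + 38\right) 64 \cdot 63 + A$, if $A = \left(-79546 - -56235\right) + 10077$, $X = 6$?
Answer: $164174$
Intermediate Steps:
$A = -13234$ ($A = \left(-79546 + \left(-6519 + 62754\right)\right) + 10077 = \left(-79546 + 56235\right) + 10077 = -23311 + 10077 = -13234$)
$\left(X + 38\right) 64 \cdot 63 + A = \left(6 + 38\right) 64 \cdot 63 - 13234 = 44 \cdot 64 \cdot 63 - 13234 = 2816 \cdot 63 - 13234 = 177408 - 13234 = 164174$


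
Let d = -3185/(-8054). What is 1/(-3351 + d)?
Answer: -8054/26985769 ≈ -0.00029845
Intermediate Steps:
d = 3185/8054 (d = -3185*(-1/8054) = 3185/8054 ≈ 0.39546)
1/(-3351 + d) = 1/(-3351 + 3185/8054) = 1/(-26985769/8054) = -8054/26985769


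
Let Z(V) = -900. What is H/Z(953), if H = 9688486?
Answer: -4844243/450 ≈ -10765.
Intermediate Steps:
H/Z(953) = 9688486/(-900) = 9688486*(-1/900) = -4844243/450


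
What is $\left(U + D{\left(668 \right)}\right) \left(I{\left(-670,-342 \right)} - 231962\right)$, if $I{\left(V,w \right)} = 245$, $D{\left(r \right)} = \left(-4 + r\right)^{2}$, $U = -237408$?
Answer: $-47151628896$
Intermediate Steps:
$\left(U + D{\left(668 \right)}\right) \left(I{\left(-670,-342 \right)} - 231962\right) = \left(-237408 + \left(-4 + 668\right)^{2}\right) \left(245 - 231962\right) = \left(-237408 + 664^{2}\right) \left(-231717\right) = \left(-237408 + 440896\right) \left(-231717\right) = 203488 \left(-231717\right) = -47151628896$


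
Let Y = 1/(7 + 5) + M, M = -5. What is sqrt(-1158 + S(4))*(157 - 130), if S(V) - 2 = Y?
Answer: 9*I*sqrt(41793)/2 ≈ 919.95*I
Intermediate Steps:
Y = -59/12 (Y = 1/(7 + 5) - 5 = 1/12 - 5 = -59/12 ≈ -4.9167)
S(V) = -35/12 (S(V) = 2 - 59/12 = -35/12)
sqrt(-1158 + S(4))*(157 - 130) = sqrt(-1158 - 35/12)*(157 - 130) = sqrt(-13931/12)*27 = (I*sqrt(41793)/6)*27 = 9*I*sqrt(41793)/2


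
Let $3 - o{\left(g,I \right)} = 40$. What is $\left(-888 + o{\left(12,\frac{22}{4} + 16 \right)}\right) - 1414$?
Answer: $-2339$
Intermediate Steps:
$o{\left(g,I \right)} = -37$ ($o{\left(g,I \right)} = 3 - 40 = -37$)
$\left(-888 + o{\left(12,\frac{22}{4} + 16 \right)}\right) - 1414 = \left(-888 - 37\right) - 1414 = -925 - 1414 = -2339$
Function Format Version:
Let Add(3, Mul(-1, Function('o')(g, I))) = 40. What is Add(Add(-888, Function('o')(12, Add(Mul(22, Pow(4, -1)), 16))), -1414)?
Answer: -2339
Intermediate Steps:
Function('o')(g, I) = -37 (Function('o')(g, I) = Add(3, Mul(-1, 40)) = Add(3, -40) = -37)
Add(Add(-888, Function('o')(12, Add(Mul(22, Pow(4, -1)), 16))), -1414) = Add(Add(-888, -37), -1414) = Add(-925, -1414) = -2339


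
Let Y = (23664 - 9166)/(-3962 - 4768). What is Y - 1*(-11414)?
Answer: 49814861/4365 ≈ 11412.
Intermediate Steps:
Y = -7249/4365 (Y = 14498/(-8730) = 14498*(-1/8730) = -7249/4365 ≈ -1.6607)
Y - 1*(-11414) = -7249/4365 - 1*(-11414) = -7249/4365 + 11414 = 49814861/4365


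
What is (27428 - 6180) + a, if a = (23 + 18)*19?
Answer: 22027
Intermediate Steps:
a = 779 (a = 41*19 = 779)
(27428 - 6180) + a = (27428 - 6180) + 779 = 21248 + 779 = 22027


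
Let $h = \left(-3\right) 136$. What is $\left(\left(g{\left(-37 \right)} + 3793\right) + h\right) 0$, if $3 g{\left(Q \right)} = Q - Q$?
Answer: $0$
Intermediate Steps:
$g{\left(Q \right)} = 0$ ($g{\left(Q \right)} = \frac{Q - Q}{3} = \frac{1}{3} \cdot 0 = 0$)
$h = -408$
$\left(\left(g{\left(-37 \right)} + 3793\right) + h\right) 0 = \left(\left(0 + 3793\right) - 408\right) 0 = \left(3793 - 408\right) 0 = 3385 \cdot 0 = 0$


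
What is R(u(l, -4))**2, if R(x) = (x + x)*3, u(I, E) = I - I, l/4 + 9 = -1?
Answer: 0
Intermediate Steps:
l = -40 (l = -36 + 4*(-1) = -36 - 4 = -40)
u(I, E) = 0
R(x) = 6*x (R(x) = (2*x)*3 = 6*x)
R(u(l, -4))**2 = (6*0)**2 = 0**2 = 0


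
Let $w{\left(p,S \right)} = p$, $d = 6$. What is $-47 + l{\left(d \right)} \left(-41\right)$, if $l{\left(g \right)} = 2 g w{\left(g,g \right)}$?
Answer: $-2999$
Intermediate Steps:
$l{\left(g \right)} = 2 g^{2}$ ($l{\left(g \right)} = 2 g g = 2 g^{2}$)
$-47 + l{\left(d \right)} \left(-41\right) = -47 + 2 \cdot 6^{2} \left(-41\right) = -47 + 2 \cdot 36 \left(-41\right) = -47 + 72 \left(-41\right) = -47 - 2952 = -2999$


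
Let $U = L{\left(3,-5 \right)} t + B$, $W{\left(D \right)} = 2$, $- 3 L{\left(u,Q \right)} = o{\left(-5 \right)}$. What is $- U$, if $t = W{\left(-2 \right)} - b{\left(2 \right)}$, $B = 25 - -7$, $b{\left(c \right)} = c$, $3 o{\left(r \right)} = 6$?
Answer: $-32$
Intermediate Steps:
$o{\left(r \right)} = 2$ ($o{\left(r \right)} = \frac{1}{3} \cdot 6 = 2$)
$L{\left(u,Q \right)} = - \frac{2}{3}$ ($L{\left(u,Q \right)} = \left(- \frac{1}{3}\right) 2 = - \frac{2}{3}$)
$B = 32$ ($B = 25 + 7 = 32$)
$t = 0$ ($t = 2 - 2 = 0$)
$U = 32$ ($U = \left(- \frac{2}{3}\right) 0 + 32 = 0 + 32 = 32$)
$- U = \left(-1\right) 32 = -32$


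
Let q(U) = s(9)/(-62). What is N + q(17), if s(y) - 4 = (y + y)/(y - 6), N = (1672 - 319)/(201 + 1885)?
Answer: 31513/64666 ≈ 0.48732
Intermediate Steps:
N = 1353/2086 ≈ 0.64861
s(y) = 4 + 2*y/(-6 + y) (s(y) = 4 + (y + y)/(y - 6) = 4 + (2*y)/(-6 + y) = 4 + 2*y/(-6 + y))
q(U) = -5/31 (q(U) = (6*(-4 + 9)/(-6 + 9))/(-62) = (6*5/3)*(-1/62) = (6*(⅓)*5)*(-1/62) = 10*(-1/62) = -5/31)
N + q(17) = 1353/2086 - 5/31 = 31513/64666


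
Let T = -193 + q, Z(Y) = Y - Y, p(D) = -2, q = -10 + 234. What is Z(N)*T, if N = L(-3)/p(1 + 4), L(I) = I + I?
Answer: 0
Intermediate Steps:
q = 224
L(I) = 2*I
N = 3 (N = (2*(-3))/(-2) = -6*(-½) = 3)
Z(Y) = 0
T = 31 (T = -193 + 224 = 31)
Z(N)*T = 0*31 = 0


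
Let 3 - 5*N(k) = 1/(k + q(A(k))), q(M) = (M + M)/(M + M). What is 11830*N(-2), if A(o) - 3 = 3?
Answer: 9464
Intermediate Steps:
A(o) = 6 (A(o) = 3 + 3 = 6)
q(M) = 1 (q(M) = (2*M)/((2*M)) = (2*M)*(1/(2*M)) = 1)
N(k) = ⅗ - 1/(5*(1 + k)) (N(k) = ⅗ - 1/(5*(k + 1)) = ⅗ - 1/(5*(1 + k)))
11830*N(-2) = 11830*((2 + 3*(-2))/(5*(1 - 2))) = 11830*((⅕)*(2 - 6)/(-1)) = 11830*((⅕)*(-1)*(-4)) = 11830*(⅘) = 9464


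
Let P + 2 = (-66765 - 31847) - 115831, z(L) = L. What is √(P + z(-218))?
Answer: I*√214663 ≈ 463.32*I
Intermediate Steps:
P = -214445 (P = -2 + ((-66765 - 31847) - 115831) = -2 + (-98612 - 115831) = -2 - 214443 = -214445)
√(P + z(-218)) = √(-214445 - 218) = √(-214663) = I*√214663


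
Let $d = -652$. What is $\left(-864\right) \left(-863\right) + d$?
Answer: $744980$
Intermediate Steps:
$\left(-864\right) \left(-863\right) + d = \left(-864\right) \left(-863\right) - 652 = 745632 - 652 = 744980$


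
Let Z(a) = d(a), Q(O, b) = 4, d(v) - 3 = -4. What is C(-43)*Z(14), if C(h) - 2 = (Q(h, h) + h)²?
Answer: -1523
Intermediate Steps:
d(v) = -1 (d(v) = 3 - 4 = -1)
Z(a) = -1
C(h) = 2 + (4 + h)²
C(-43)*Z(14) = (2 + (4 - 43)²)*(-1) = (2 + (-39)²)*(-1) = (2 + 1521)*(-1) = 1523*(-1) = -1523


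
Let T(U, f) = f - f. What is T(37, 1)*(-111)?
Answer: 0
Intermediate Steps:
T(U, f) = 0
T(37, 1)*(-111) = 0*(-111) = 0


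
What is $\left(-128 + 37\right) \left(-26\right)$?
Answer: $2366$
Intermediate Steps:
$\left(-128 + 37\right) \left(-26\right) = \left(-91\right) \left(-26\right) = 2366$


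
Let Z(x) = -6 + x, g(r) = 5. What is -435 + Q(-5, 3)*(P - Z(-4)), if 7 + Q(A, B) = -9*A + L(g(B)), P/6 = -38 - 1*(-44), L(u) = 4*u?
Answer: 2233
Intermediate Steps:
P = 36 (P = 6*(-38 - 1*(-44)) = 6*(-38 + 44) = 6*6 = 36)
Q(A, B) = 13 - 9*A (Q(A, B) = -7 + (-9*A + 4*5) = -7 + (-9*A + 20) = -7 + (20 - 9*A) = 13 - 9*A)
-435 + Q(-5, 3)*(P - Z(-4)) = -435 + (13 - 9*(-5))*(36 - (-6 - 4)) = -435 + (13 + 45)*(36 - 1*(-10)) = -435 + 58*(36 + 10) = -435 + 58*46 = -435 + 2668 = 2233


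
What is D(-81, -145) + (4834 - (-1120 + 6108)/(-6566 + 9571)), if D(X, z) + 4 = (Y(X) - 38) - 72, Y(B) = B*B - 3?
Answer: 33885402/3005 ≈ 11276.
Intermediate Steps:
Y(B) = -3 + B² (Y(B) = B² - 3 = -3 + B²)
D(X, z) = -117 + X² (D(X, z) = -4 + (((-3 + X²) - 38) - 72) = -4 + ((-41 + X²) - 72) = -4 + (-113 + X²) = -117 + X²)
D(-81, -145) + (4834 - (-1120 + 6108)/(-6566 + 9571)) = (-117 + (-81)²) + (4834 - (-1120 + 6108)/(-6566 + 9571)) = (-117 + 6561) + (4834 - 4988/3005) = 6444 + (4834 - 4988/3005) = 6444 + 14521182/3005 = 33885402/3005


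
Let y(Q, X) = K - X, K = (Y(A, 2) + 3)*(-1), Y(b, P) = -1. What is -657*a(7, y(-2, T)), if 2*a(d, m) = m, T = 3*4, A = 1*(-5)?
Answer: 4599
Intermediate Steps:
A = -5
K = -2 (K = (-1 + 3)*(-1) = 2*(-1) = -2)
T = 12
y(Q, X) = -2 - X
a(d, m) = m/2
-657*a(7, y(-2, T)) = -657*(-2 - 1*12)/2 = -657*(-2 - 12)/2 = -657*(-14)/2 = -657*(-7) = 4599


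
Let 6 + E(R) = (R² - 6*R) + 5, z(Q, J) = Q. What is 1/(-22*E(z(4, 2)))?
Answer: 1/198 ≈ 0.0050505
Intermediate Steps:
E(R) = -1 + R² - 6*R (E(R) = -6 + ((R² - 6*R) + 5) = -6 + (5 + R² - 6*R) = -1 + R² - 6*R)
1/(-22*E(z(4, 2))) = 1/(-22*(-1 + 4² - 6*4)) = 1/(-22*(-1 + 16 - 24)) = 1/(-22*(-9)) = 1/198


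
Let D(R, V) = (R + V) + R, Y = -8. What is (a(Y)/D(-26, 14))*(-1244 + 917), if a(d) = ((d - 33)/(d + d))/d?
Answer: -13407/4864 ≈ -2.7564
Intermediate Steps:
D(R, V) = V + 2*R
a(d) = (-33 + d)/(2*d²) (a(d) = ((-33 + d)/((2*d)))/d = ((-33 + d)*(1/(2*d)))/d = ((-33 + d)/(2*d))/d = (-33 + d)/(2*d²))
(a(Y)/D(-26, 14))*(-1244 + 917) = (((½)*(-33 - 8)/(-8)²)/(14 + 2*(-26)))*(-1244 + 917) = (((½)*(1/64)*(-41))/(14 - 52))*(-327) = -41/128/(-38)*(-327) = -41/128*(-1/38)*(-327) = (41/4864)*(-327) = -13407/4864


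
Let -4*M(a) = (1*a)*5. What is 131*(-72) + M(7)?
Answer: -37763/4 ≈ -9440.8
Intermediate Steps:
M(a) = -5*a/4 (M(a) = -1*a*5/4 = -a*5/4 = -5*a/4)
131*(-72) + M(7) = 131*(-72) - 5/4*7 = -9432 - 35/4 = -37763/4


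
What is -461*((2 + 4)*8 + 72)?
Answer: -55320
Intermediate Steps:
-461*((2 + 4)*8 + 72) = -461*(6*8 + 72) = -461*(48 + 72) = -461*120 = -55320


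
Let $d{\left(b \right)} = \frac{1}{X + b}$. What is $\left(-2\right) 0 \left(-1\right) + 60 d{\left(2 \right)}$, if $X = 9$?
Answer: $\frac{60}{11} \approx 5.4545$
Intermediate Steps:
$d{\left(b \right)} = \frac{1}{9 + b}$
$\left(-2\right) 0 \left(-1\right) + 60 d{\left(2 \right)} = \left(-2\right) 0 \left(-1\right) + \frac{60}{9 + 2} = 0 \left(-1\right) + \frac{60}{11} = 0 + 60 \cdot \frac{1}{11} = 0 + \frac{60}{11} = \frac{60}{11}$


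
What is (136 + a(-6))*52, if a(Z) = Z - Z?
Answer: 7072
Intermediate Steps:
a(Z) = 0
(136 + a(-6))*52 = (136 + 0)*52 = 136*52 = 7072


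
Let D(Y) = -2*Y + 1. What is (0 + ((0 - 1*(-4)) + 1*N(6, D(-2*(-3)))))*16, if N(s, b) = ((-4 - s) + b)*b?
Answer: 3760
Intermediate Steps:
D(Y) = 1 - 2*Y
N(s, b) = b*(-4 + b - s) (N(s, b) = (-4 + b - s)*b = b*(-4 + b - s))
(0 + ((0 - 1*(-4)) + 1*N(6, D(-2*(-3)))))*16 = (0 + ((0 - 1*(-4)) + 1*((1 - (-4)*(-3))*(-4 + (1 - (-4)*(-3)) - 1*6))))*16 = (0 + ((0 + 4) + 1*((1 - 2*6)*(-4 + (1 - 2*6) - 6))))*16 = (0 + (4 + 1*((1 - 12)*(-4 + (1 - 12) - 6))))*16 = (0 + (4 + 1*(-11*(-4 - 11 - 6))))*16 = (0 + (4 + 1*(-11*(-21))))*16 = (0 + (4 + 1*231))*16 = (0 + (4 + 231))*16 = (0 + 235)*16 = 235*16 = 3760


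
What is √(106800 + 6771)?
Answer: 3*√12619 ≈ 337.00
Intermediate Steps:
√(106800 + 6771) = √113571 = 3*√12619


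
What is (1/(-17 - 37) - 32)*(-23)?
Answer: 39767/54 ≈ 736.43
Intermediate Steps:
(1/(-17 - 37) - 32)*(-23) = (1/(-54) - 32)*(-23) = (-1/54 - 32)*(-23) = -1729/54*(-23) = 39767/54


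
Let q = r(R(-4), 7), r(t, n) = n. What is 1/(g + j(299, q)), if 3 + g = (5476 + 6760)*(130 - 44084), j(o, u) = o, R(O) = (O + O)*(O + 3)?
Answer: -1/537820848 ≈ -1.8594e-9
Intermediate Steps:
R(O) = 2*O*(3 + O) (R(O) = (2*O)*(3 + O) = 2*O*(3 + O))
q = 7
g = -537821147 (g = -3 + (5476 + 6760)*(130 - 44084) = -3 + 12236*(-43954) = -3 - 537821144 = -537821147)
1/(g + j(299, q)) = 1/(-537821147 + 299) = 1/(-537820848) = -1/537820848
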